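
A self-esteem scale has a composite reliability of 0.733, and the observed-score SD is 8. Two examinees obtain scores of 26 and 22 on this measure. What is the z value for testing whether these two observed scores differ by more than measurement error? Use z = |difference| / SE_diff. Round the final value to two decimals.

SEM = 8.0000 · √(1 − 0.7330) = 8.0000 · √0.2670 ≈ 8.0000 · 0.5167 ≈ 4.1338
SE_diff = √2 · SEM ≈ 5.8460
z = |26 − 22| / 5.8460 = 4 / 5.8460 ≈ 0.6842

0.68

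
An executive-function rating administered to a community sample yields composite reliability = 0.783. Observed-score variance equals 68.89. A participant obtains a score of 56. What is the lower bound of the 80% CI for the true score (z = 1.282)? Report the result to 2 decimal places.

SD = √68.89 ≈ 8.300
SEM = 8.300 * √(1 − 0.783) = 8.300 * √0.217 ≈ 8.300 * 0.466 ≈ 3.866
Half-width = 1.282*3.866 ≈ 4.957
Lower bound: 56 − 4.957 = 51.043

51.04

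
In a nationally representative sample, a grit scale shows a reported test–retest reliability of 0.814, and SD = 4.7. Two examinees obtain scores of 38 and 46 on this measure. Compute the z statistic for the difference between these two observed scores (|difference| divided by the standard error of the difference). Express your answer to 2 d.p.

2.79

SEM = 4.700 · √(1 − 0.814) = 4.700 · √0.186 ≈ 4.700 · 0.431 ≈ 2.027
Standard error of the difference = 2.027·√2 ≈ 2.867
z = |38 − 46| / 2.867 = 8 / 2.867 ≈ 2.791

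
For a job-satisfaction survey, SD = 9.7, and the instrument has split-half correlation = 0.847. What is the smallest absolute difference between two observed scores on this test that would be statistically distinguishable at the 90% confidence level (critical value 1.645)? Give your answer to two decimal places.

r_full = 2·0.847 / (1 + 0.847) ≈ 0.91716
SEM = 9.70000 × √(1 − 0.91716) = 9.70000 × √0.08284 ≈ 9.70000 × 0.28781 ≈ 2.79180
SE_diff = SEM × √2 ≈ 2.79180 × 1.41421 ≈ 3.94820
Smallest detectable difference = 1.645×3.94820 ≈ 6.49479

6.49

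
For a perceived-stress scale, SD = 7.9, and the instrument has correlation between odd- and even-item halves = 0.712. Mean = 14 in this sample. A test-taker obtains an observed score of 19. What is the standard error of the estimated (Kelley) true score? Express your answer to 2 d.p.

2.96

Spearman-Brown: r = 2(0.712) / (1 + 0.712) = 1.4240 / 1.7120 ≃ 0.8318
SE_est = 7.9000×√(0.8318×0.1682) ≃ 2.9551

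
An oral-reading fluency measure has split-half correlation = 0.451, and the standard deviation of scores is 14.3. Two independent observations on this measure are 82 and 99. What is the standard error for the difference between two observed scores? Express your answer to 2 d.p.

12.44

Spearman-Brown: r = 2(0.451) / (1 + 0.451) = 0.902 / 1.451 ≈ 0.622
The standard error of measurement is 14.300*√(1 − 0.622) ≈ 14.300*0.615 ≈ 8.796.
SE_diff = SEM * √2 ≈ 8.796 * 1.414 ≈ 12.440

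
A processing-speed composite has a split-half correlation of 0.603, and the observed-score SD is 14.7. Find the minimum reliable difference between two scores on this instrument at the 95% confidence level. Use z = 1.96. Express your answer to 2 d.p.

20.28

Spearman-Brown: r = 2(0.603) / (1 + 0.603) = 1.206 / 1.603 ≈ 0.752
SEM = 14.700*√(1 − 0.752) ≈ 7.316
Standard error of the difference = 7.316·√2 ≈ 10.346
Minimum reliable difference = 1.96 * SE_diff ≈ 1.96 * 10.346 ≈ 20.278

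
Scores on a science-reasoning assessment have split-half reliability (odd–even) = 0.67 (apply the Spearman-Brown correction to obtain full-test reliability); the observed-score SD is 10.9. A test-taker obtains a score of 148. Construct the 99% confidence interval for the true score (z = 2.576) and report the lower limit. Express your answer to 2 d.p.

135.52

r_full = 2·0.67 / (1 + 0.67) ≈ 0.802
SEM = 10.900 · √(1 − 0.802) = 10.900 · √0.198 ≈ 10.900 · 0.445 ≈ 4.845
Half-width = 2.576·4.845 ≈ 12.482
Lower limit = 148 − 12.482 ≈ 135.518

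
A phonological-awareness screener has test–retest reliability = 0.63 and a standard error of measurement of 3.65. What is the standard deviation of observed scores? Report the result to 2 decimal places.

6.00

SD = SEM / √(1 − r) = 3.65 / √0.37000 ≈ 3.65 / 0.60828 ≈ 6.00056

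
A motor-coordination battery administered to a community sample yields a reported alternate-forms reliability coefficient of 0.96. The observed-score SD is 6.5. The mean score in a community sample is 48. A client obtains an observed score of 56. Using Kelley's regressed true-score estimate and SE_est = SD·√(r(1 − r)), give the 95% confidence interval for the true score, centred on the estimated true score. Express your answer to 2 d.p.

Estimated true score = 0.9600×56 + (1 − 0.9600)×48 ≈ 55.6800
SE_est = SD × √(r(1 − r)) = 6.5000 × √0.0384 ≈ 6.5000 × 0.1960 ≈ 1.2737
95% CI: 55.6800 ± 2.4965 ≈ (53.1835, 58.1765)

[53.18, 58.18]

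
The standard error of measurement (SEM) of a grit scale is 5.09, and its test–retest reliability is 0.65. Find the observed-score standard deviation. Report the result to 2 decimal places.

σ = SEM·(1 − r)^(−1/2) ≃ 5.09·1.6903 ≃ 8.6037

8.60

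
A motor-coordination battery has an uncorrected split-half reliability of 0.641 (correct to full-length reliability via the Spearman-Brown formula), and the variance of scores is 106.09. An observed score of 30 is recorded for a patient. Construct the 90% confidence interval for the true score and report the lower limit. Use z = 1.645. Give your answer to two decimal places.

SD = √106.09 = 10.300
r_full = 2·0.641 / (1 + 0.641) ≈ 0.781
SEM = 10.300 × √(1 − 0.781) = 10.300 × √0.219 ≈ 10.300 × 0.468 ≈ 4.818
Margin = 1.645 × 4.818 ≈ 7.925
Lower bound: 30 − 7.925 = 22.075

22.08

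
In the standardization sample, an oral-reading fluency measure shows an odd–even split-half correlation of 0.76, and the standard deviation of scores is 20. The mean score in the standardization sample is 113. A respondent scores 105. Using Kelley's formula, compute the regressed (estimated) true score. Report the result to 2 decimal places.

Spearman-Brown: r = 2(0.76) / (1 + 0.76) = 1.5200 / 1.7600 ≈ 0.8636
T̂ = r·X + (1 − r)·M = 0.8636×105 + 0.1364×113 ≈ 90.6818 + 15.4091 ≈ 106.0909

106.09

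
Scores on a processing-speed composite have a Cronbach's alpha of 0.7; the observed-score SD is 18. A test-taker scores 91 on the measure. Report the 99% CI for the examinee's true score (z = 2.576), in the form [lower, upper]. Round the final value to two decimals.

The standard error of measurement is 18.000×√(1 − 0.700) ≈ 18.000×0.548 ≈ 9.859.
Margin = 2.576 × 9.859 ≈ 25.397
99% CI: 91 ± 25.397 = [65.603, 116.397]

[65.60, 116.40]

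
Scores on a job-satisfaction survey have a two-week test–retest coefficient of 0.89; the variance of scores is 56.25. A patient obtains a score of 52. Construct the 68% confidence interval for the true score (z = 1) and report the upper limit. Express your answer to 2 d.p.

54.49

SD = √56.25 = 7.500
The standard error of measurement is 7.500*√(1 − 0.890) ≈ 7.500*0.332 ≈ 2.487.
Margin = 1 * 2.487 ≈ 2.487
Upper bound: 52 + 2.487 = 54.487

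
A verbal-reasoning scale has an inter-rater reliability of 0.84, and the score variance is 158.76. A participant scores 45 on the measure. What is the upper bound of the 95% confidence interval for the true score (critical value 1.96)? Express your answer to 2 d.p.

54.88

SD = √158.76 = 12.6000
SEM = 12.6000 × √(1 − 0.8400) = 12.6000 × √0.1600 ≈ 12.6000 × 0.4000 ≈ 5.0400
Margin = 1.96 × 5.0400 ≈ 9.8784
Upper limit = 45 + 9.8784 ≈ 54.8784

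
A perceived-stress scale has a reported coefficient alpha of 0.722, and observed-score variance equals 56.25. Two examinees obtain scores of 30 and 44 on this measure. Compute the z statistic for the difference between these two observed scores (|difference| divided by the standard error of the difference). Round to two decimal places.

SD = √56.25 = 7.500
The standard error of measurement is 7.500*√(1 − 0.722) ≃ 7.500*0.527 ≃ 3.954.
Standard error of the difference = 3.954·√2 ≃ 5.592
z = |30 − 44| / 5.592 = 14 / 5.592 ≃ 2.503

2.50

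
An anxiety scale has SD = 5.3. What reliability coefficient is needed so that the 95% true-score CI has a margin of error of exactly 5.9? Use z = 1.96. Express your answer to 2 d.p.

Required SEM = 5.9 / 1.96 ≈ 3.010
r = 1 − (SEM / SD)² = 1 − (3.010 / 5.3)² ≈ 1 − 0.323 ≈ 0.677

0.68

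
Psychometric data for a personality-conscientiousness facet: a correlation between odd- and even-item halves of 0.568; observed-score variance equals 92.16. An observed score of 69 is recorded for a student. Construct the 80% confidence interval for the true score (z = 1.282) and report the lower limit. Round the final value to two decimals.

62.54

SD = √92.16 = 9.6000
r_full = 2·0.568 / (1 + 0.568) ≈ 0.7245
SEM = 9.6000 · √(1 − 0.7245) = 9.6000 · √0.2755 ≈ 9.6000 · 0.5249 ≈ 5.0390
Margin = 1.282 · 5.0390 ≈ 6.4599
Lower limit = 69 − 6.4599 ≈ 62.5401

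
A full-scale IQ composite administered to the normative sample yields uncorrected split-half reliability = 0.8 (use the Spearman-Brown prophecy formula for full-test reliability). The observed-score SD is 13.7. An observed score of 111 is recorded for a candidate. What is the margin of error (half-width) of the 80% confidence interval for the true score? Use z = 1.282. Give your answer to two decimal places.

5.85

Full-length reliability (Spearman-Brown) = 2(0.8)/(1+0.8) ≈ 0.8889
SEM = 13.7000 · √(1 − 0.8889) = 13.7000 · √0.1111 ≈ 13.7000 · 0.3333 ≈ 4.5667
Margin = 1.282 · 4.5667 ≈ 5.8545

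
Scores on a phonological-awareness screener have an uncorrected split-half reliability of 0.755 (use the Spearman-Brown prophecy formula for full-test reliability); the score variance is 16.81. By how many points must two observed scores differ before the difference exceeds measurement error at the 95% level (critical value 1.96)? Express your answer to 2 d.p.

σ = 16.81^(1/2) = 4.1000
r_full = 2·0.755 / (1 + 0.755) ≈ 0.8604
SEM = 4.1000 · √(1 − 0.8604) = 4.1000 · √0.1396 ≈ 4.1000 · 0.3736 ≈ 1.5319
SE_diff = √2 · SEM ≈ 2.1664
Minimum reliable difference = 1.96 · SE_diff ≈ 1.96 · 2.1664 ≈ 4.2462

4.25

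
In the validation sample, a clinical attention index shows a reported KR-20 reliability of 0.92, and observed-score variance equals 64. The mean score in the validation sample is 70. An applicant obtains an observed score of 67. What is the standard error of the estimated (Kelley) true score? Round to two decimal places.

2.17

σ = 64^(1/2) = 8.000
SE_est = 8.000×√(0.920×0.080) ≈ 2.170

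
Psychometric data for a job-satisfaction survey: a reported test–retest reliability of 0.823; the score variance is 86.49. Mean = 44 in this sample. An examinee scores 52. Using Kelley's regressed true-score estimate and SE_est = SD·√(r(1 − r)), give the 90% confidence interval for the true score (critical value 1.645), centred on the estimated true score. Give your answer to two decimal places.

σ = 86.49^(1/2) = 9.300
T̂ = 0.823(52) + 0.177(44) ≈ 50.584
SE_est = 9.300·√[r(1 − r)] ≈ 3.550
90% CI: 50.584 ± 5.839 ≈ (44.745, 56.423)

[44.75, 56.42]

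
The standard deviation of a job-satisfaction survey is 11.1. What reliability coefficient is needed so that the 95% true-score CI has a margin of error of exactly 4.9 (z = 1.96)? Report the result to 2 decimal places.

0.95

Required SEM = 4.9 / 1.96 ≈ 2.500
r = 1 − (2.500/11.1)² ≈ 1 − 0.051 ≈ 0.949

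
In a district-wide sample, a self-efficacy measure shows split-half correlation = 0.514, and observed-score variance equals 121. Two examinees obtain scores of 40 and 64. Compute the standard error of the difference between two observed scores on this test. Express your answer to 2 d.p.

SD = √121 ≈ 11.00000
r_full = 2·0.514 / (1 + 0.514) ≈ 0.67900
SEM = 11.00000 * √(1 − 0.67900) = 11.00000 * √0.32100 ≈ 11.00000 * 0.56657 ≈ 6.23229
SE_diff = √2 * SEM ≈ 8.81379

8.81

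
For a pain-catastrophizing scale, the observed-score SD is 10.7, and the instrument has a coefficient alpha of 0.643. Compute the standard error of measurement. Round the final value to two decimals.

6.39

The standard error of measurement is 10.700*√(1 − 0.643) ≈ 10.700*0.597 ≈ 6.393.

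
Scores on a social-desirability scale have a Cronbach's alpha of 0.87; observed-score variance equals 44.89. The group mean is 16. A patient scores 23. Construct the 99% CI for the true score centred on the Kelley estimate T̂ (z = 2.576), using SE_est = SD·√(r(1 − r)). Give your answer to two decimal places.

[16.29, 27.89]

SD = √44.89 = 6.700
Estimated true score = 0.870·23 + (1 − 0.870)·16 ≈ 22.090
SE_est = 6.700·√(0.870·0.130) ≈ 2.253
99% CI: 22.090 ± 5.804 ≈ (16.286, 27.894)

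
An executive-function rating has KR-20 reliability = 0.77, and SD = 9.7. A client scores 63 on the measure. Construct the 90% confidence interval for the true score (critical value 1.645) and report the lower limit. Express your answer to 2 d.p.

SEM = 9.70000 × √(1 − 0.77000) = 9.70000 × √0.23000 ≈ 9.70000 × 0.47958 ≈ 4.65196
Margin = 1.645 × 4.65196 ≈ 7.65247
Lower limit = 63 − 7.65247 ≈ 55.34753

55.35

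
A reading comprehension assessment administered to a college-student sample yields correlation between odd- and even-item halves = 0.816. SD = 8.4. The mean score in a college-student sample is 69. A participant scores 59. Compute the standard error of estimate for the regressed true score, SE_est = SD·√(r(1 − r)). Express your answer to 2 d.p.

2.53

Spearman-Brown: r = 2(0.816) / (1 + 0.816) = 1.6320 / 1.8160 ≈ 0.8987
SE_est = SD · √(r(1 − r)) = 8.4000 · √0.0911 ≈ 8.4000 · 0.3018 ≈ 2.5347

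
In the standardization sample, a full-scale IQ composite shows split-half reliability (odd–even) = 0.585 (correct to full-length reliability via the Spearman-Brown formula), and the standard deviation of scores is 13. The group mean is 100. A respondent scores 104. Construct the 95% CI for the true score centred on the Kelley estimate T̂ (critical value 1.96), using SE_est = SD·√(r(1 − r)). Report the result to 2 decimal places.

Full-length reliability (Spearman-Brown) = 2(0.585)/(1+0.585) ≈ 0.738
Estimated true score = 0.738·104 + (1 − 0.738)·100 ≈ 102.953
SE_est = 13.000·√[r(1 − r)] ≈ 5.715
CI = 102.953 ± 1.96 · 5.715 → [91.751, 114.154]

[91.75, 114.15]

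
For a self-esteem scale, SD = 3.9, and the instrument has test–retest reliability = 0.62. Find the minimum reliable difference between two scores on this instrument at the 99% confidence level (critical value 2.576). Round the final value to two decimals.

SEM = 3.900 · √(1 − 0.620) = 3.900 · √0.380 ≈ 3.900 · 0.616 ≈ 2.404
Standard error of the difference = 2.404·√2 ≈ 3.400
Smallest detectable difference = 2.576·3.400 ≈ 8.758

8.76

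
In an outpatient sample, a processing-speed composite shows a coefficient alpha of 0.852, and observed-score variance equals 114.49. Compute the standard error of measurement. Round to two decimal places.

4.12

SD = √114.49 = 10.7000
SEM = 10.7000 · √(1 − 0.8520) = 10.7000 · √0.1480 ≈ 10.7000 · 0.3847 ≈ 4.1164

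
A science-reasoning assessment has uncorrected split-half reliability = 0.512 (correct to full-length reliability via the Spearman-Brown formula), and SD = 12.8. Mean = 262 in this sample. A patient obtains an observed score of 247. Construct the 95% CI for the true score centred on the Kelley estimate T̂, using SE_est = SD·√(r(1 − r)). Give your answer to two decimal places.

[240.11, 263.57]

Full-length reliability (Spearman-Brown) = 2(0.512)/(1+0.512) ≃ 0.6772
T̂ = 0.6772(247) + 0.3228(262) ≃ 251.8413
SE_est = 12.8000·√[r(1 − r)] ≃ 5.9844
CI = 251.8413 ± 1.96 · 5.9844 → [240.1119, 263.5706]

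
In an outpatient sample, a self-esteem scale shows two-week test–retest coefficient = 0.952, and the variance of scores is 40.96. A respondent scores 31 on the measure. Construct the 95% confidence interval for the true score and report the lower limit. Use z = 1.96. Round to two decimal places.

SD = √40.96 = 6.40000
The standard error of measurement is 6.40000×√(1 − 0.95200) ≃ 6.40000×0.21909 ≃ 1.40217.
1.96 × SEM ≃ 2.74825
Lower limit = 31 − 2.74825 ≃ 28.25175

28.25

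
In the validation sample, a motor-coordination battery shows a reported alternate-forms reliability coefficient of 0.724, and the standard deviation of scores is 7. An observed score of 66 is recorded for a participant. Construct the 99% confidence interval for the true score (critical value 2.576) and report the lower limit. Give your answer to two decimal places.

SEM = 7.000×√(1 − 0.724) ≈ 3.677
Half-width = 2.576×3.677 ≈ 9.473
Lower limit = 66 − 9.473 ≈ 56.527

56.53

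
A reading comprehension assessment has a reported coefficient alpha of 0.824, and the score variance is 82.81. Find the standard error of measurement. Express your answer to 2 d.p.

SD = √82.81 ≈ 9.1000
SEM = 9.1000 × √(1 − 0.8240) = 9.1000 × √0.1760 ≈ 9.1000 × 0.4195 ≈ 3.8177

3.82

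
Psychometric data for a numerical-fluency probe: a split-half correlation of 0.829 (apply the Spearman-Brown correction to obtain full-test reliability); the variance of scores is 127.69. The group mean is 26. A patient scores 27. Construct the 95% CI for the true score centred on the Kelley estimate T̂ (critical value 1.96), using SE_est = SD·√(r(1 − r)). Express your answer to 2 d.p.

[20.46, 33.35]

σ = 127.69^(1/2) = 11.300
r_full = 2·0.829 / (1 + 0.829) ≃ 0.907
T̂ = r·X + (1 − r)·M = 0.907*27 + 0.093*26 ≃ 24.476 + 2.431 ≃ 26.907
SE_est = SD * √(r(1 − r)) = 11.300 * √0.085 ≃ 11.300 * 0.291 ≃ 3.290
CI = 26.907 ± 1.96 * 3.290 → [20.459, 33.354]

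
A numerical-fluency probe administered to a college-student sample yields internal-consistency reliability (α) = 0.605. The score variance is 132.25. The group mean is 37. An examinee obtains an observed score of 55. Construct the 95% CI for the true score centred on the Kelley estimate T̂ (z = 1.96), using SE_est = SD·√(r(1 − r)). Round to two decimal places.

σ = 132.25^(1/2) = 11.50000
T̂ = 0.60500(55) + 0.39500(37) ≈ 47.89000
SE_est = SD * √(r(1 − r)) = 11.50000 * √0.23897 ≈ 11.50000 * 0.48885 ≈ 5.62178
95% CI: 47.89000 ± 11.01869 ≈ (36.87131, 58.90869)

[36.87, 58.91]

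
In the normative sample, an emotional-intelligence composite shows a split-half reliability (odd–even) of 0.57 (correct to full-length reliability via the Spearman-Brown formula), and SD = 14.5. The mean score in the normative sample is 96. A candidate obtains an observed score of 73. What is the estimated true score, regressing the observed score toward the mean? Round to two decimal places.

r_full = 2·0.57 / (1 + 0.57) ≈ 0.726
Estimated true score = 0.726·73 + (1 − 0.726)·96 ≈ 79.299

79.30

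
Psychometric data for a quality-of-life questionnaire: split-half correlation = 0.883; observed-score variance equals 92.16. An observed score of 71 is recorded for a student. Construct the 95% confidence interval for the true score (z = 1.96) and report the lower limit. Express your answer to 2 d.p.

SD = √92.16 ≈ 9.60000
Full-length reliability (Spearman-Brown) = 2(0.883)/(1+0.883) ≈ 0.93787
SEM = 9.60000 × √(1 − 0.93787) = 9.60000 × √0.06213 ≈ 9.60000 × 0.24927 ≈ 2.39298
1.96 × SEM ≈ 4.69024
Lower limit = 71 − 4.69024 ≈ 66.30976

66.31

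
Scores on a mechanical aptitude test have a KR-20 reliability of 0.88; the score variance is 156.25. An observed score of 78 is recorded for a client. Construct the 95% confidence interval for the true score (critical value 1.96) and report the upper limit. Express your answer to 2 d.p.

86.49

σ = 156.25^(1/2) = 12.5000
SEM = 12.5000 * √(1 − 0.8800) = 12.5000 * √0.1200 ≈ 12.5000 * 0.3464 ≈ 4.3301
1.96 * SEM ≈ 8.4870
Upper limit = 78 + 8.4870 ≈ 86.4870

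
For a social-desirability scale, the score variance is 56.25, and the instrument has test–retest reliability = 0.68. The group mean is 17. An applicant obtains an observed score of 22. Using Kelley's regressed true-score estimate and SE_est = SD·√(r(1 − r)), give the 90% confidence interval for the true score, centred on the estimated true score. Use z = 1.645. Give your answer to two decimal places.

SD = √56.25 = 7.50000
T̂ = r·X + (1 − r)·M = 0.68000×22 + 0.32000×17 = 14.96000 + 5.44000 ≈ 20.40000
SE_est = SD × √(r(1 − r)) = 7.50000 × √0.21760 ≈ 7.50000 × 0.46648 ≈ 3.49857
CI = 20.40000 ± 1.645 × 3.49857 → [14.64485, 26.15515]

[14.64, 26.16]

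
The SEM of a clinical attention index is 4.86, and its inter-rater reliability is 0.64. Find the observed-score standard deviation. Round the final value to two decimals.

8.10

σ = SEM·(1 − r)^(−1/2) ≈ 4.86×1.667 ≈ 8.100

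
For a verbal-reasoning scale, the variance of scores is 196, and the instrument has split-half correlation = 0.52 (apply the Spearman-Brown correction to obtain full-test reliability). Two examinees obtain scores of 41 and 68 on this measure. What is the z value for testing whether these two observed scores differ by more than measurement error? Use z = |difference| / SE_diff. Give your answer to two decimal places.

2.43

SD = √196 = 14.0000
Full-length reliability (Spearman-Brown) = 2(0.52)/(1+0.52) ≈ 0.6842
SEM = 14.0000 · √(1 − 0.6842) = 14.0000 · √0.3158 ≈ 14.0000 · 0.5620 ≈ 7.8673
SE_diff = SEM · √2 ≈ 7.8673 · 1.4142 ≈ 11.1261
z = |41 − 68| / 11.1261 = 27 / 11.1261 ≈ 2.4267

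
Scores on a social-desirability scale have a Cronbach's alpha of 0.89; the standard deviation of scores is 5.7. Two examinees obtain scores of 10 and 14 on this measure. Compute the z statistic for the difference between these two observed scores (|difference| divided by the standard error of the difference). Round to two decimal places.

1.50

SEM = 5.70000 * √(1 − 0.89000) = 5.70000 * √0.11000 ≈ 5.70000 * 0.33166 ≈ 1.89048
Standard error of the difference = 1.89048·√2 ≈ 2.67354
z = |10 − 14| / 2.67354 = 4 / 2.67354 ≈ 1.49615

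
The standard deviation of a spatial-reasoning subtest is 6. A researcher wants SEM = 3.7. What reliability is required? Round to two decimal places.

Required reliability = 1 − (SEM/SD)² = 1 − 0.380 ≃ 0.620

0.62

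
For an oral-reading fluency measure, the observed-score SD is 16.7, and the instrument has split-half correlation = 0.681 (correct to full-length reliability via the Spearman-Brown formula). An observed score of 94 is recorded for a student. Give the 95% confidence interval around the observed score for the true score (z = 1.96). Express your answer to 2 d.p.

[79.74, 108.26]

r_full = 2·0.681 / (1 + 0.681) ≈ 0.81023
The standard error of measurement is 16.70000*√(1 − 0.81023) ≈ 16.70000*0.43562 ≈ 7.27492.
Margin = 1.96 * 7.27492 ≈ 14.25883
Interval: (79.74117, 108.25883)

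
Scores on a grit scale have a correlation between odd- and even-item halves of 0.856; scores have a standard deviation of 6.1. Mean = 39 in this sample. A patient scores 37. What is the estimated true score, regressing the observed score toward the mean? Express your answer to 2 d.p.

37.16

r_full = 2·0.856 / (1 + 0.856) ≃ 0.9224
Estimated true score = 0.9224*37 + (1 − 0.9224)*39 ≃ 37.1552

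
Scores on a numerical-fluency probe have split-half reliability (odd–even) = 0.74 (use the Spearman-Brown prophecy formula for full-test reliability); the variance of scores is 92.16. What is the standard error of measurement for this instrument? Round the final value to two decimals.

SD = √92.16 = 9.600
Spearman-Brown: r = 2(0.74) / (1 + 0.74) = 1.480 / 1.740 ≈ 0.851
SEM = 9.600*√(1 − 0.851) ≈ 3.711

3.71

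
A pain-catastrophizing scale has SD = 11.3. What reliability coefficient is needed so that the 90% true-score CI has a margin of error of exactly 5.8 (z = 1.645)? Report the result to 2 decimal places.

Required SEM = 5.8 / 1.645 ≈ 3.5258
r = 1 − (SEM / SD)² = 1 − (3.5258 / 11.3)² ≈ 1 − 0.0974 ≈ 0.9026

0.90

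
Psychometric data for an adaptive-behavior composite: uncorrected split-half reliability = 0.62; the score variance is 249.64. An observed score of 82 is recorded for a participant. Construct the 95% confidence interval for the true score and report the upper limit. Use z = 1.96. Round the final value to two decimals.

97.00

σ = 249.64^(1/2) = 15.8000
Spearman-Brown: r = 2(0.62) / (1 + 0.62) = 1.2400 / 1.6200 ≈ 0.7654
The standard error of measurement is 15.8000·√(1 − 0.7654) ≈ 15.8000·0.4843 ≈ 7.6523.
1.96 · SEM ≈ 14.9985
Upper limit = 82 + 14.9985 ≈ 96.9985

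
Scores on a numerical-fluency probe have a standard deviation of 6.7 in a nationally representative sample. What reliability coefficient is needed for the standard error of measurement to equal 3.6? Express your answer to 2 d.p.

Required reliability = 1 − (SEM/SD)² = 1 − 0.2887 ≈ 0.7113

0.71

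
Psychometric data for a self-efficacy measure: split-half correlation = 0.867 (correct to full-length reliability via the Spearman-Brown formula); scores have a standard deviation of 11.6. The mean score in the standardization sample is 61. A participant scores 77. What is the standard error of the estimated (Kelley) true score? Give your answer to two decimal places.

2.98

r_full = 2·0.867 / (1 + 0.867) ≈ 0.929
SE_est = SD · √(r(1 − r)) = 11.600 · √0.066 ≈ 11.600 · 0.257 ≈ 2.984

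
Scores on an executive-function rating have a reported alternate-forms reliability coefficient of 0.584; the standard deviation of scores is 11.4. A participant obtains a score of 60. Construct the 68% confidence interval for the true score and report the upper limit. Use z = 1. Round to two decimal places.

The standard error of measurement is 11.40000×√(1 − 0.58400) ≈ 11.40000×0.64498 ≈ 7.35278.
Margin = 1 × 7.35278 ≈ 7.35278
Upper limit = 60 + 7.35278 ≈ 67.35278

67.35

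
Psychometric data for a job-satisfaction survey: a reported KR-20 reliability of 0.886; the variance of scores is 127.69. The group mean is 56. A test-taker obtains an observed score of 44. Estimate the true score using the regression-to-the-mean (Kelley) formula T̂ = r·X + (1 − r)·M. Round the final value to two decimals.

45.37

T̂ = r·X + (1 − r)·M = 0.886·44 + 0.114·56 = 38.984 + 6.384 ≈ 45.368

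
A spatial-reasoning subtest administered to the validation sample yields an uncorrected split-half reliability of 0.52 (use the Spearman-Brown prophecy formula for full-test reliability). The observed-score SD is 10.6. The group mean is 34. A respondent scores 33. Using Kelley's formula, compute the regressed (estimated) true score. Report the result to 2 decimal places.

33.32

r_full = 2·0.52 / (1 + 0.52) ≈ 0.6842
T̂ = r·X + (1 − r)·M = 0.6842×33 + 0.3158×34 ≈ 22.5789 + 10.7368 ≈ 33.3158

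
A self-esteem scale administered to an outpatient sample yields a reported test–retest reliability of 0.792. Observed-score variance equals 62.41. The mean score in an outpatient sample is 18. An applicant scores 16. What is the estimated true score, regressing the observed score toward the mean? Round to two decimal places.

T̂ = 0.7920(16) + 0.2080(18) ≈ 16.4160

16.42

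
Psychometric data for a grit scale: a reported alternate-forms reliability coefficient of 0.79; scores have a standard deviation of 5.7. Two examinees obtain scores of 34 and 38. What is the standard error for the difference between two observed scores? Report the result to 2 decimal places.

3.69

The standard error of measurement is 5.70000·√(1 − 0.79000) ≈ 5.70000·0.45826 ≈ 2.61207.
SE_diff = √2 · SEM ≈ 3.69402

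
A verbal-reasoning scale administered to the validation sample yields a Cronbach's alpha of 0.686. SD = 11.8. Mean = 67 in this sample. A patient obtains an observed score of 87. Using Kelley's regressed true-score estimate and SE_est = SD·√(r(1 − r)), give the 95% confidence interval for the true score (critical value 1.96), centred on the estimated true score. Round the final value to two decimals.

T̂ = 0.68600(87) + 0.31400(67) ≈ 80.72000
SE_est = 11.80000·√[r(1 − r)] ≈ 5.47657
95% CI: 80.72000 ± 10.73408 ≈ (69.98592, 91.45408)

[69.99, 91.45]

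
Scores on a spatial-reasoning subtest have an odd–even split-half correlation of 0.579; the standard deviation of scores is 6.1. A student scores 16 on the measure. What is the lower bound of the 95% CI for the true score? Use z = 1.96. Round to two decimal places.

9.83

Spearman-Brown: r = 2(0.579) / (1 + 0.579) = 1.158 / 1.579 ≃ 0.733
The standard error of measurement is 6.100*√(1 − 0.733) ≃ 6.100*0.516 ≃ 3.150.
Margin = 1.96 * 3.150 ≃ 6.174
Lower limit = 16 − 6.174 ≃ 9.826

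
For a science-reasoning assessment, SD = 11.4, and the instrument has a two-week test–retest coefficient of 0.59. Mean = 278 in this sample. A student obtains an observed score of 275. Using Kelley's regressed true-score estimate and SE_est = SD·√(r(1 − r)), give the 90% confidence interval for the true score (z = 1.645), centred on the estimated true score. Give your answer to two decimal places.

T̂ = r·X + (1 − r)·M = 0.5900*275 + 0.4100*278 = 162.2500 + 113.9800 ≃ 276.2300
SE_est = 11.4000·√[r(1 − r)] ≃ 5.6069
CI = 276.2300 ± 1.645 * 5.6069 → [267.0067, 285.4533]

[267.01, 285.45]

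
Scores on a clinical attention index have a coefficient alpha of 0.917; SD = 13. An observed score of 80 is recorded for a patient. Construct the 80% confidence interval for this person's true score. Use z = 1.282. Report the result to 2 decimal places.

SEM = 13.00000 × √(1 − 0.91700) = 13.00000 × √0.08300 ≈ 13.00000 × 0.28810 ≈ 3.74526
Half-width = 1.282×3.74526 ≈ 4.80143
80% CI: 80 ± 4.80143 = [75.19857, 84.80143]

[75.20, 84.80]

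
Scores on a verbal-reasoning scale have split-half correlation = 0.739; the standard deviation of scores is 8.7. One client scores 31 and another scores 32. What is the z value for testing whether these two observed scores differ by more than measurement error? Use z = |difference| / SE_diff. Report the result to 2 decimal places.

Spearman-Brown: r = 2(0.739) / (1 + 0.739) = 1.478 / 1.739 ≈ 0.850
SEM = 8.700 × √(1 − 0.850) = 8.700 × √0.150 ≈ 8.700 × 0.387 ≈ 3.370
SE_diff = SEM × √2 ≈ 3.370 × 1.414 ≈ 4.767
z = |31 − 32| / 4.767 = 1 / 4.767 ≈ 0.210

0.21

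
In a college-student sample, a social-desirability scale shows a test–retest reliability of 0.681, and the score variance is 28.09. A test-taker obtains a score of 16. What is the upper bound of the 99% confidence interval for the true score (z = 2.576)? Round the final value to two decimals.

23.71

σ = 28.09^(1/2) = 5.300
The standard error of measurement is 5.300×√(1 − 0.681) ≈ 5.300×0.565 ≈ 2.993.
Half-width = 2.576×2.993 ≈ 7.711
Upper limit = 16 + 7.711 ≈ 23.711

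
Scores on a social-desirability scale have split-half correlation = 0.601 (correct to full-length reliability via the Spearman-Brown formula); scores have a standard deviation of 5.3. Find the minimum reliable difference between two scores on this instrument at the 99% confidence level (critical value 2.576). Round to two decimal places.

Spearman-Brown: r = 2(0.601) / (1 + 0.601) = 1.2020 / 1.6010 ≈ 0.7508
SEM = 5.3000 * √(1 − 0.7508) = 5.3000 * √0.2492 ≈ 5.3000 * 0.4992 ≈ 2.6459
SE_diff = SEM * √2 ≈ 2.6459 * 1.4142 ≈ 3.7418
Smallest detectable difference = 2.576*3.7418 ≈ 9.6389

9.64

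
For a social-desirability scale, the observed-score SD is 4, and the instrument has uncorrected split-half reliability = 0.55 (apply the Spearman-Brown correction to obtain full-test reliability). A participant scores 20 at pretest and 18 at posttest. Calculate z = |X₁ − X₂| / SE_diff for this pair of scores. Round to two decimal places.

Spearman-Brown: r = 2(0.55) / (1 + 0.55) = 1.1000 / 1.5500 ≈ 0.7097
The standard error of measurement is 4.0000·√(1 − 0.7097) ≈ 4.0000·0.5388 ≈ 2.1553.
Standard error of the difference = 2.1553·√2 ≈ 3.0480
z = |20 − 18| / 3.0480 = 2 / 3.0480 ≈ 0.6562

0.66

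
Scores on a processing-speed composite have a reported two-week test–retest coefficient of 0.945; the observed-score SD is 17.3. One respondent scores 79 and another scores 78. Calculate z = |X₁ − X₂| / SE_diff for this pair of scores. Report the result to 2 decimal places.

0.17

SEM = 17.300 · √(1 − 0.945) = 17.300 · √0.055 ≈ 17.300 · 0.235 ≈ 4.057
SE_diff = SEM · √2 ≈ 4.057 · 1.414 ≈ 5.738
z = |79 − 78| / 5.738 = 1 / 5.738 ≈ 0.174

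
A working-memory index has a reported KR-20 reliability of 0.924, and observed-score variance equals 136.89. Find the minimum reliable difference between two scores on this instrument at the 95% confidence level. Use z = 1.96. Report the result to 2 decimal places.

8.94

SD = √136.89 ≈ 11.7000
SEM = 11.7000 * √(1 − 0.9240) = 11.7000 * √0.0760 ≈ 11.7000 * 0.2757 ≈ 3.2255
SE_diff = SEM * √2 ≈ 3.2255 * 1.4142 ≈ 4.5615
Minimum reliable difference = 1.96 * SE_diff ≈ 1.96 * 4.5615 ≈ 8.9405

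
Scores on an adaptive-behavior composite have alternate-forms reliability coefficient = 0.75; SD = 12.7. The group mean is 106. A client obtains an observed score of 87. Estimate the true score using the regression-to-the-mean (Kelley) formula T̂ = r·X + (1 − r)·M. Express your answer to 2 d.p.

T̂ = 0.7500(87) + 0.2500(106) ≈ 91.7500

91.75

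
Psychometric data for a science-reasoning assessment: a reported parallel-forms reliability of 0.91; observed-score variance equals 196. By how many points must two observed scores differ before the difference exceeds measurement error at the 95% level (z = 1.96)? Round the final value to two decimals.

σ = 196^(1/2) = 14.0000
The standard error of measurement is 14.0000×√(1 − 0.9100) ≈ 14.0000×0.3000 ≈ 4.2000.
SE_diff = SEM × √2 ≈ 4.2000 × 1.4142 ≈ 5.9397
Smallest detectable difference = 1.96×5.9397 ≈ 11.6418

11.64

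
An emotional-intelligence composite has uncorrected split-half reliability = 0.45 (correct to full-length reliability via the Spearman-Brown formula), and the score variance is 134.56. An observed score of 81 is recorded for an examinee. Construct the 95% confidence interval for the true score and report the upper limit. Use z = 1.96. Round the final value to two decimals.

SD = √134.56 ≃ 11.600
Full-length reliability (Spearman-Brown) = 2(0.45)/(1+0.45) ≃ 0.621
SEM = 11.600 * √(1 − 0.621) = 11.600 * √0.379 ≃ 11.600 * 0.616 ≃ 7.144
Margin = 1.96 * 7.144 ≃ 14.003
Upper limit = 81 + 14.003 ≃ 95.003

95.00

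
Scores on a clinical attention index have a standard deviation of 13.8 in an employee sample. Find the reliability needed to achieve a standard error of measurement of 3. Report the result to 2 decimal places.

r = 1 − (3.0000/13.8)² ≈ 1 − 0.0473 ≈ 0.9527

0.95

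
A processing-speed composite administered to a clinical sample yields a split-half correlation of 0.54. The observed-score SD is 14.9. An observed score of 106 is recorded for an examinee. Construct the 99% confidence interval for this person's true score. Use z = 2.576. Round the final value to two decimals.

Full-length reliability (Spearman-Brown) = 2(0.54)/(1+0.54) ≃ 0.701
SEM = 14.900 × √(1 − 0.701) = 14.900 × √0.299 ≃ 14.900 × 0.547 ≃ 8.143
Margin = 2.576 × 8.143 ≃ 20.977
99% CI: 106 ± 20.977 = [85.023, 126.977]

[85.02, 126.98]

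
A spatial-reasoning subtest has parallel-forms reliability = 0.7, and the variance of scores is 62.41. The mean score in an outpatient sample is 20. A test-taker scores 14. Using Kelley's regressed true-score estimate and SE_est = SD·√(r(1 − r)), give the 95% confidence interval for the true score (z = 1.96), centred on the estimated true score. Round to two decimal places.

SD = √62.41 ≈ 7.90000
T̂ = r·X + (1 − r)·M = 0.70000·14 + 0.30000·20 = 9.80000 + 6.00000 ≈ 15.80000
SE_est = SD · √(r(1 − r)) = 7.90000 · √0.21000 ≈ 7.90000 · 0.45826 ≈ 3.62023
95% CI: 15.80000 ± 7.09566 ≈ (8.70434, 22.89566)

[8.70, 22.90]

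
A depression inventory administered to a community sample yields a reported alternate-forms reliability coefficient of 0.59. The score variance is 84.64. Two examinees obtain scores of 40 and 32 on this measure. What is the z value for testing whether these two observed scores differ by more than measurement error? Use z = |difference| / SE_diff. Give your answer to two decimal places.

0.96

SD = √84.64 = 9.2000
SEM = 9.2000 · √(1 − 0.5900) = 9.2000 · √0.4100 ≈ 9.2000 · 0.6403 ≈ 5.8909
SE_diff = SEM · √2 ≈ 5.8909 · 1.4142 ≈ 8.3310
z = |40 − 32| / 8.3310 = 8 / 8.3310 ≈ 0.9603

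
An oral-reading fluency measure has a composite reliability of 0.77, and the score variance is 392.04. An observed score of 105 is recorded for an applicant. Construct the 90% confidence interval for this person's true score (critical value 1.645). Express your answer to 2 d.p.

[89.38, 120.62]

σ = 392.04^(1/2) = 19.800
SEM = 19.800 · √(1 − 0.770) = 19.800 · √0.230 ≈ 19.800 · 0.480 ≈ 9.496
Margin = 1.645 · 9.496 ≈ 15.621
90% CI: 105 ± 15.621 = [89.379, 120.621]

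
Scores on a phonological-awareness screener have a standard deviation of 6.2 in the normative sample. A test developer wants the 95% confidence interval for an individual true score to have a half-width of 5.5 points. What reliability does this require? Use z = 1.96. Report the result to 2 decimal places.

Required SEM = 5.5 / 1.96 ≈ 2.8061
r = 1 − (2.8061/6.2)² ≈ 1 − 0.2048 ≈ 0.7952

0.80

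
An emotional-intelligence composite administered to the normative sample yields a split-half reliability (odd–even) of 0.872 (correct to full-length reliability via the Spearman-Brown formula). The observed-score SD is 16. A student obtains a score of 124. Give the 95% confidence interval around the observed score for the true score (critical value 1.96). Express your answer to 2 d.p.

Full-length reliability (Spearman-Brown) = 2(0.872)/(1+0.872) ≈ 0.932
SEM = 16.000 · √(1 − 0.932) = 16.000 · √0.068 ≈ 16.000 · 0.261 ≈ 4.184
Margin = 1.96 · 4.184 ≈ 8.200
CI = 124 ± 8.200 → [115.800, 132.200]

[115.80, 132.20]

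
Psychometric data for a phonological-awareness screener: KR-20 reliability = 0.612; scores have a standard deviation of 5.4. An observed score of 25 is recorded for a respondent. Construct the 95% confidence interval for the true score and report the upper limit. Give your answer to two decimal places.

31.59

SEM = 5.4000·√(1 − 0.6120) ≈ 3.3636
Margin = 1.96 · 3.3636 ≈ 6.5927
Upper limit = 25 + 6.5927 ≈ 31.5927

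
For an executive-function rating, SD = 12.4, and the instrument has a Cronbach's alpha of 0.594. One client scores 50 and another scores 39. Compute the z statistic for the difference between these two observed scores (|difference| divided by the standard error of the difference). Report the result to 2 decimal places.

0.98

SEM = 12.4000 · √(1 − 0.5940) = 12.4000 · √0.4060 ≈ 12.4000 · 0.6372 ≈ 7.9010
SE_diff = √2 · SEM ≈ 11.1738
z = 11 / 11.1738 ≈ 0.9844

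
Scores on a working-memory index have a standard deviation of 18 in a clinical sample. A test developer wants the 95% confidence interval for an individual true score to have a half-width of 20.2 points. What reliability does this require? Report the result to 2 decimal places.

SEM needed = half-width / z = 20.2/1.96 ≈ 10.306
Required reliability = 1 − (SEM/SD)² = 1 − 0.328 ≈ 0.672

0.67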